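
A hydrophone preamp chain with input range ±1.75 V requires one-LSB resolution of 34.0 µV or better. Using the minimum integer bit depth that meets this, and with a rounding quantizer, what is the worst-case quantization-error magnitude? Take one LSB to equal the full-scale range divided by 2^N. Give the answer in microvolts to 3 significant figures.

13.4 µV

Full-scale range = 1.75 V − (-1.75 V) = 3.5 V.
Need 2^N ≥ 3.5 V / 34.0 µV = 102900 → N_min = 17.
Step size = 3.5/131072 V = 26.703 µV.
Half an LSB is 13.4 µV.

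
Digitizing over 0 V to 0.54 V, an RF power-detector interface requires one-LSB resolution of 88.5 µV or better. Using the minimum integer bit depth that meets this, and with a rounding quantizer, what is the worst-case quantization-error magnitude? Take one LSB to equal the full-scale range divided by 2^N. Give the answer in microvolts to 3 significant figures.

33.0 µV

Span = 0.54 V.
Need 2^N ≥ 0.54 V / 88.5 µV = 6102 → N_min = 13.
LSB = 0.54 V ÷ 2^13 = 0.54/8192 V = 65.918 µV.
|e|_max = LSB/2 = 33.0 µV.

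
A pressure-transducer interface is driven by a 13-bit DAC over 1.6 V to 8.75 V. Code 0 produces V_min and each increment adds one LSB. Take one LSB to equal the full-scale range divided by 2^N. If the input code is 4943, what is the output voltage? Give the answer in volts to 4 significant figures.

The full-scale span is 8.75 − (1.6) = 7.15 V. LSB = 7.15 V / 2^13.
V_out = V_min + code × LSB = 1.6 V + 4943 × 7.15 V / 8192
      = 1.6 + 4.31426 = 5.91426 V.

5.914 V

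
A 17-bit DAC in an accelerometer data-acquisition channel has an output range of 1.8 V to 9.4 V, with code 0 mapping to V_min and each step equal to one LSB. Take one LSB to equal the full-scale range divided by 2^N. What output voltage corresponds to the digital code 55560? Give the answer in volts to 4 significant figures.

5.022 V

The full-scale span is 9.4 − (1.8) = 7.6 V. LSB = 7.6 V / 2^17.
Output = V_min + (55560/131072) × range = 1.8 + 0.423889 × 7.6 V
      = 1.8 + 3.22156 = 5.02156 V.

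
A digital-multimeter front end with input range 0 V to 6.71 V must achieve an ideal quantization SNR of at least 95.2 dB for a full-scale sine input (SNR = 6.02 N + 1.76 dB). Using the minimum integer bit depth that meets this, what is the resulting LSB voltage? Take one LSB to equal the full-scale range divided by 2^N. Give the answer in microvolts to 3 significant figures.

102 µV

Span = 6.71 V.
6.02 N + 1.76 ≥ 95.2 gives N ≥ 15.522, so the minimum integer is 16.
Step size = 6.71/65536 V = 102 µV.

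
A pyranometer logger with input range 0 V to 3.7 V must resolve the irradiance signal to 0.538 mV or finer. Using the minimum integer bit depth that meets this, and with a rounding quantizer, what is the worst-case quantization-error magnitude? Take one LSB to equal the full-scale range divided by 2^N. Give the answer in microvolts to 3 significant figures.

V_FS = 3.7 V.
Required number of levels: 3.7/0.538 mV = 6877.3; smallest N with 2^N ≥ that is 13.
LSB = 3.7 V / 2^13 = 451.66 µV.
Half an LSB is 226 µV.

226 µV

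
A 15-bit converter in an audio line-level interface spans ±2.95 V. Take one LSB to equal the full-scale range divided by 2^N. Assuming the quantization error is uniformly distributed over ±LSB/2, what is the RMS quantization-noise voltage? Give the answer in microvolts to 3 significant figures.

52.0 µV

The full-scale span is 2.95 − (-2.95) = 5.9 V.
LSB = 5.9 V / 2^15 = 180.05 µV.
RMS of a uniform error over width LSB is LSB/√12 = 52.0 µV.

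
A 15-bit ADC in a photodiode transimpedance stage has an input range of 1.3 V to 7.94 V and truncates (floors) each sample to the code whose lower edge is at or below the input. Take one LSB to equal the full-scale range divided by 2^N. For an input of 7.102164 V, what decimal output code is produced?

Full-scale range = 7.94 V − (1.3 V) = 6.64 V. LSB = 6.64 V / 2^15 ≈ 202.6 µV.
code = ⌊(V_in − V_min)/LSB⌋ = ⌊(V_in − V_min) × 2^15 / range⌋
     = ⌊(7.102164 − (1.3)) × 32768 / 6.64⌋ = ⌊5.802164 × 32768/6.64⌋
     = ⌊28633.330⌋ = 28633.

28633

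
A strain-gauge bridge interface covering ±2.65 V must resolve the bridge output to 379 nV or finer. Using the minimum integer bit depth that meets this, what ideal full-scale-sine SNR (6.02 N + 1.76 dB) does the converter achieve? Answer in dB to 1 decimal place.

Full-scale range = 2.65 V − (-2.65 V) = 5.3 V.
Levels needed ≥ 5.3/379 nV = 1.398e7. 2^24 = 16777216 suffices, so N_min = 24.
Ideal SNR at N = 24: 6.02·24 + 1.76 = 146.2 dB.

146.2 dB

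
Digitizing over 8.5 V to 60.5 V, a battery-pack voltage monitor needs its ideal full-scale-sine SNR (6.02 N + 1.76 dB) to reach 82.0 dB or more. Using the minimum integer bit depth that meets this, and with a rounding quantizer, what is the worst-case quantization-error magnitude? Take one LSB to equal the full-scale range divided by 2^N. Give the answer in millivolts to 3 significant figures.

Range = 60.5 − (8.5) = 52 V.
6.02 N + 1.76 ≥ 82.0 gives N ≥ 13.329, so the minimum integer is 14.
LSB = 52 V ÷ 2^14 = 52/16384 V = 3.1738 mV.
|e|_max = LSB/2 = 1.59 mV.

1.59 mV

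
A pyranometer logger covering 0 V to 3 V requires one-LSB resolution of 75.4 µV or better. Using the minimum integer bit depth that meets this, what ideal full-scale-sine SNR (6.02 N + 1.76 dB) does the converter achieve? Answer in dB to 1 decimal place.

Span = 3 V.
Required number of levels: 3/75.4 µV = 39788; smallest N with 2^N ≥ that is 16.
6.02(16) + 1.76 = 98.08 dB.

98.1 dB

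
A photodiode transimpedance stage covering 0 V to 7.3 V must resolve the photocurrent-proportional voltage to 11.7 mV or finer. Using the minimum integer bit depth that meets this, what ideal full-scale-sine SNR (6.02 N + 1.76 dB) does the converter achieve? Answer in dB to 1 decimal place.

62.0 dB

Span = 7.3 V.
Required number of levels: 7.3/11.7 mV = 623.93; smallest N with 2^N ≥ that is 10.
Ideal SNR at N = 10: 6.02·10 + 1.76 = 62.0 dB.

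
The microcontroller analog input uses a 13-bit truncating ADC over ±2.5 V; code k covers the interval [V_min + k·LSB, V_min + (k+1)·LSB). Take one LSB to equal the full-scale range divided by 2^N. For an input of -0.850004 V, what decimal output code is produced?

The full-scale span is 2.5 − (-2.5) = 5 V. LSB = 5 V / 2^13 ≈ 0.6104 mV.
V_in − V_min = -0.850004 − (-2.5) = 1.649996 V.
Divide by LSB: 1.649996 × 8192/5 = 2703.3534.
Truncating gives code 2703.

2703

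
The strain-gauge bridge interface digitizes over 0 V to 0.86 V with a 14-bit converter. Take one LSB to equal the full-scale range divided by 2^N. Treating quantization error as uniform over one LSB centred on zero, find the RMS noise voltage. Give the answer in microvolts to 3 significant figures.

15.2 µV

Range is 0.86 V.
LSB = 0.86 V ÷ 2^14 = 0.86/16384 V = 52.490 µV.
σ_q = LSB/√12 = 52.490 µV/3.4641 = 15.2 µV.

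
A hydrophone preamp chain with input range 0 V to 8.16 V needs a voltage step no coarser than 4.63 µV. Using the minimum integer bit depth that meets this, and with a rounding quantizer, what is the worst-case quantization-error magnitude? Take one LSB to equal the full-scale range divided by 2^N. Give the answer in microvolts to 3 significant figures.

1.95 µV

Full-scale range = 8.16 V.
Required number of levels: 8.16/4.63 µV = 1.7624e6; smallest N with 2^N ≥ that is 21.
LSB = 8.16 V / 2^21 = 3.8910 µV.
Max error for round-to-nearest is LSB/2 = 1.95 µV.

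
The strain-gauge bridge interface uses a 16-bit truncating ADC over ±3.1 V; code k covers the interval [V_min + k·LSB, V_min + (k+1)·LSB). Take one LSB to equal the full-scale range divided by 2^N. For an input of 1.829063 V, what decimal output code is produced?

Full-scale range = 3.1 V − (-3.1 V) = 6.2 V. LSB = 6.2 V / 2^16 ≈ 94.60 µV.
code = ⌊(V_in − V_min)/LSB⌋ = ⌊(V_in − V_min) × 2^16 / range⌋
     = ⌊(1.829063 − (-3.1)) × 65536 / 6.2⌋ = ⌊4.929063 × 65536/6.2⌋
     = ⌊52101.786⌋ = 52101.

52101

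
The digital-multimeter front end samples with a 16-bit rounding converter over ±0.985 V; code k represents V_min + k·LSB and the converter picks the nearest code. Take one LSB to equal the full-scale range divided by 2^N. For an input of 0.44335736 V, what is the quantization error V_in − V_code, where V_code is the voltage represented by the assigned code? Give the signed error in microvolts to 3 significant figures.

+5.16 µV

Range = 0.985 − (-0.985) = 1.97 V. LSB = 1.97 V / 2^16 ≈ 30.06 µV.
(0.44335736 − (-0.985)) / LSB = 1.42835736 × 65536/1.97 = 47517.1715. Nearest integer: k = 47517.
Reconstructed level: -0.985 + 47517 × 1.97/65536 V = 0.44335220337 V.
Error = V_in − V_code = 0.44335736 − (0.44335220337) = +5.16 µV.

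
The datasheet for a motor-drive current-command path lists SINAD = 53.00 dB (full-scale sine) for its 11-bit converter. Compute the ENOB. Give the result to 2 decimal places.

8.51 bits

ENOB = (53.00 − 1.76)/6.02 = 8.5116 bits.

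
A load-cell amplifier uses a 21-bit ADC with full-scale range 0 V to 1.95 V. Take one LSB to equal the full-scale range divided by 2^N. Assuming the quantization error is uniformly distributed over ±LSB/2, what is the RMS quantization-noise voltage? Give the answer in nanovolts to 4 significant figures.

268.4 nV

V_FS = 1.95 V.
One LSB is 1.95 V / 2097152 = 0.929832 µV.
σ_q = LSB/√12 = 0.929832 µV/3.4641 = 268.4 nV.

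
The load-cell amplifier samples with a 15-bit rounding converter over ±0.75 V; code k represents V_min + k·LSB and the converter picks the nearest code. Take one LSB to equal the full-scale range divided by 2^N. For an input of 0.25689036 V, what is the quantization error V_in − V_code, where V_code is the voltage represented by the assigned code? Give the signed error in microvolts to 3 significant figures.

Span: 0.75 V − (-0.75 V) = 1.5 V. LSB = 1.5 V / 2^15 ≈ 45.78 µV.
(V_in − V_min)/LSB = (0.25689036 − (-0.75)) × 32768/1.5 = 21995.8555 → nearest code k = 21996.
V_code = V_min + k × range/2^15 = -0.75 + 21996 × 1.5/32768 = 0.25689697266 V.
e = 0.25689036 − (0.25689697266) = −6.61 µV.

−6.61 µV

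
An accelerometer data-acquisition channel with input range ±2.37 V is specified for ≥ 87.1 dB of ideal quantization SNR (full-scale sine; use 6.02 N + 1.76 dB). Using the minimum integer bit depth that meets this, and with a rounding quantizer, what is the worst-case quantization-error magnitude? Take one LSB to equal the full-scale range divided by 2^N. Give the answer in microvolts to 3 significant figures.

72.3 µV

Span: 2.37 V − (-2.37 V) = 4.74 V.
6.02 N + 1.76 ≥ 87.1 gives N ≥ 14.176, so the minimum integer is 15.
LSB = 4.74 V / 2^15 = 144.65 µV.
Max error for round-to-nearest is LSB/2 = 72.3 µV.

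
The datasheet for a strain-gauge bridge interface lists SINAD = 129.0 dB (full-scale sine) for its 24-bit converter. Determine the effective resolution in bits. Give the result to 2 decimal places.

Inverting SNR = 6.02 N + 1.76: N_eff = (129.0 − 1.76)/6.02 = 21.1362.

21.14 bits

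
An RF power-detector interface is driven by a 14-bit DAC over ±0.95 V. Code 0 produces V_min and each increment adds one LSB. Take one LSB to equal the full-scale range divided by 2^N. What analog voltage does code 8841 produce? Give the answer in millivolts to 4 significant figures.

75.26 mV

Span: 0.95 V − (-0.95 V) = 1.9 V. LSB = 1.9 V / 2^14.
V_out = -0.95 + 8841 × (1.9/16384) V
      = -0.95 + 1.02526 = 0.0752625 V.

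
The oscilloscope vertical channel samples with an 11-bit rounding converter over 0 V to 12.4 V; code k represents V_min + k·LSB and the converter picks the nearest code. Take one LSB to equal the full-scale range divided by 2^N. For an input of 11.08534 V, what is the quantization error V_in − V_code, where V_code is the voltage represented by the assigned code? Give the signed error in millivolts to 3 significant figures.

−0.793 mV

Range is 12.4 V. LSB = 12.4 V / 2^11 ≈ 6.055 mV.
(11.08534 − (0)) / LSB = 11.08534 × 2048/12.4 = 1830.8691. Nearest integer: k = 1831.
V_code = V_min + k × range/2^11 = 0 + 1831 × 12.4/2048 = 11.08613281 V.
e = 11.08534 − (11.08613281) = −0.793 mV.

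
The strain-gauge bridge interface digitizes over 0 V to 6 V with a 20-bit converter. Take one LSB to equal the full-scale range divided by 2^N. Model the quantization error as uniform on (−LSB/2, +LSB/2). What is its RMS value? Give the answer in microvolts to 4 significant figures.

1.652 µV

Full-scale range = 6 V.
LSB = 6 V ÷ 2^20 = 6/1048576 V = 5.72205 µV.
RMS of a uniform error over width LSB is LSB/√12 = 1.652 µV.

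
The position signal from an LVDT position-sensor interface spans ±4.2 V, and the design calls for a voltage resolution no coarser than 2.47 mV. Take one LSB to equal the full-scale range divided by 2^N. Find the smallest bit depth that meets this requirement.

Span: 4.2 V − (-4.2 V) = 8.4 V.
Required number of levels: 8.4/2.47 mV = 3400.8; smallest N with 2^N ≥ that is 12.

12 bits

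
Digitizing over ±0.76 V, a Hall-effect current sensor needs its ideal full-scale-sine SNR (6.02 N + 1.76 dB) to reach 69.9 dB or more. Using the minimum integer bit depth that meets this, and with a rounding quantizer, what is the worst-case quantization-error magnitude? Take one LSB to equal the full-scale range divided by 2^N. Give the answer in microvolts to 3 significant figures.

Span: 0.76 V − (-0.76 V) = 1.52 V.
Solving 6.02 N ≥ 69.9 − 1.76: N ≥ 11.319. Round up → N = 12.
Step size = 1.52/4096 V = 371.09 µV.
Half an LSB is 186 µV.

186 µV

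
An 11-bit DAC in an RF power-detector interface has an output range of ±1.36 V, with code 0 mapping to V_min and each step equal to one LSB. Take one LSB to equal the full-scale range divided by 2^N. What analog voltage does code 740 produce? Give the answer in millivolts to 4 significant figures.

The full-scale span is 1.36 − (-1.36) = 2.72 V. LSB = 2.72 V / 2^11.
V_out = V_min + code × LSB = -1.36 V + 740 × 2.72 V / 2048
      = -1.36 V + 0.982813 V = -0.377188 V.

-377.2 mV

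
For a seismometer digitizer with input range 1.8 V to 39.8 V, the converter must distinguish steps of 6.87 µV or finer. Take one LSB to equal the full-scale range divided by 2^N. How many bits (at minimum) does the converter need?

Span: 39.8 V − (1.8 V) = 38 V.
Required number of levels: 38/6.87 µV = 5.5313e6; smallest N with 2^N ≥ that is 23.

23 bits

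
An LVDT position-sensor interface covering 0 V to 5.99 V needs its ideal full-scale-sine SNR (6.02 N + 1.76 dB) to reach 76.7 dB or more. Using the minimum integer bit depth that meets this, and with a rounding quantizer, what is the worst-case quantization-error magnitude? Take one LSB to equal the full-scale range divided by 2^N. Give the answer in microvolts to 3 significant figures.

366 µV

Range is 5.99 V.
Solving 6.02 N ≥ 76.7 − 1.76: N ≥ 12.449. Round up → N = 13.
One LSB is 5.99 V / 8192 = 0.73120 mV.
|e|_max = LSB/2 = 366 µV.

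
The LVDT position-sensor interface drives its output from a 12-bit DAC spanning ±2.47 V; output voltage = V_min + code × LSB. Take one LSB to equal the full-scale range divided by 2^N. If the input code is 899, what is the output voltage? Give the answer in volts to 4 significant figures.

-1.386 V

Span: 2.47 V − (-2.47 V) = 4.94 V. LSB = 4.94 V / 2^12.
Output = V_min + (899/4096) × range = -2.47 + 0.219482 × 4.94 V
      = -2.47 V + 1.08424 V = -1.38576 V.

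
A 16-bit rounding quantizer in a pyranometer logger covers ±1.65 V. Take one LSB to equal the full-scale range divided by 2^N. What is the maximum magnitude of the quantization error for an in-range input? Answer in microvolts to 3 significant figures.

25.2 µV

Full-scale range = 1.65 V − (-1.65 V) = 3.3 V.
LSB = 3.3 V ÷ 2^16 = 3.3/65536 V = 50.354 µV.
Worst-case error for round-to-nearest is half an LSB: 25.2 µV.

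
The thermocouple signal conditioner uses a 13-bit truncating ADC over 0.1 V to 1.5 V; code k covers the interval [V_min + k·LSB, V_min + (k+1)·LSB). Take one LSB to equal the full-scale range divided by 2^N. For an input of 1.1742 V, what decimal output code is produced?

6285

Span: 1.5 V − (0.1 V) = 1.4 V. LSB = 1.4 V / 2^13 ≈ 170.9 µV.
V_in − V_min = 1.1742 − (0.1) = 1.0742 V.
Divide by LSB: 1.0742 × 8192/1.4 = 6285.6046.
Truncating gives code 6285.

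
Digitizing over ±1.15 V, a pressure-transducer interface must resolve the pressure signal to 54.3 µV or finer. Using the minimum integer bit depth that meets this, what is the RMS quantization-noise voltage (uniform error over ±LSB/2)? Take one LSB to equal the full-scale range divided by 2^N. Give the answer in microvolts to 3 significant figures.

Full-scale range = 1.15 V − (-1.15 V) = 2.3 V.
Levels needed ≥ 2.3/54.3 µV = 42360. 2^16 = 65536 suffices, so N_min = 16.
LSB = 2.3 V / 2^16 = 35.095 µV.
σ_q = LSB/√12 = 35.095 µV/3.4641 = 10.1 µV.

10.1 µV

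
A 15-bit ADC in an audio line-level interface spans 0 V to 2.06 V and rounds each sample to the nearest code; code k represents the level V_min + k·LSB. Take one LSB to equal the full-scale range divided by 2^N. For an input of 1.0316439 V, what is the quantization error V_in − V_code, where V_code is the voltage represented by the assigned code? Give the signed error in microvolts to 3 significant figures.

+9.38 µV

Range is 2.06 V. LSB = 2.06 V / 2^15 ≈ 62.87 µV.
(V_in − V_min)/LSB = (1.0316439 − (0)) × 32768/2.06 = 16410.1492 → nearest code k = 16410.
Reconstructed level: 0 + 16410 × 2.06/32768 V = 1.0316345215 V.
V_in − V_code = 1.0316439 − (1.0316345215) = +9.38 µV.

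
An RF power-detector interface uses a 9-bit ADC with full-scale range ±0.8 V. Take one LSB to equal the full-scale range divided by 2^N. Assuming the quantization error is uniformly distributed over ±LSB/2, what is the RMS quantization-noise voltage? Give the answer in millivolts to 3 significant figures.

Full-scale range = 0.8 V − (-0.8 V) = 1.6 V.
Step size = 1.6/512 V = 3.1250 mV.
For a uniform distribution on [−LSB/2, +LSB/2], V_rms = LSB/√12 = 3.1250 mV/3.4641 = 0.902 mV.

0.902 mV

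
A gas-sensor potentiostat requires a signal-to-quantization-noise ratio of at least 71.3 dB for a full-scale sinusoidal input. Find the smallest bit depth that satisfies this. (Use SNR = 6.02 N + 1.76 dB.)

Required N = ⌈(71.3 − 1.76)/6.02⌉ = ⌈11.551⌉ = 12.

12 bits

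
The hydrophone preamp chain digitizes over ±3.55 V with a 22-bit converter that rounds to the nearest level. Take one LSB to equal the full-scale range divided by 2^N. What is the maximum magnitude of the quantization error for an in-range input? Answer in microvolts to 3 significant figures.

0.846 µV

The full-scale span is 3.55 − (-3.55) = 7.1 V.
LSB = 7.1 V ÷ 2^22 = 7.1/4194304 V = 1.6928 µV.
A rounding quantizer has |error| ≤ LSB/2 = 0.846 µV.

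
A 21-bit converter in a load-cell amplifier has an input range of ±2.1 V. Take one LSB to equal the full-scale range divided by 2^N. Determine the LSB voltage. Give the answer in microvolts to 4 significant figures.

2.003 µV

Span: 2.1 V − (-2.1 V) = 4.2 V.
2^21 = 2097152 levels.
LSB = 4.2 V / 2^21 = 2.003 µV.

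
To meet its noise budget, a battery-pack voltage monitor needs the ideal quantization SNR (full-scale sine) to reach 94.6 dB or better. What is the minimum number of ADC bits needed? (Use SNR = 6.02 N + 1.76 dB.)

16 bits

Solving 6.02 N ≥ 94.6 − 1.76: N ≥ 15.422. Round up → N = 16.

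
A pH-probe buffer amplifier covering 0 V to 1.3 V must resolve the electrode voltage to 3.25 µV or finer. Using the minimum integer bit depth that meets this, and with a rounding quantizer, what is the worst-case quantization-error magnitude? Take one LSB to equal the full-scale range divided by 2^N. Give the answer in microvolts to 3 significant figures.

1.24 µV

Full-scale range = 1.3 V.
Levels needed ≥ 1.3/3.25 µV = 400000. 2^19 = 524288 suffices, so N_min = 19.
LSB = 1.3 V ÷ 2^19 = 1.3/524288 V = 2.4796 µV.
Max error for round-to-nearest is LSB/2 = 1.24 µV.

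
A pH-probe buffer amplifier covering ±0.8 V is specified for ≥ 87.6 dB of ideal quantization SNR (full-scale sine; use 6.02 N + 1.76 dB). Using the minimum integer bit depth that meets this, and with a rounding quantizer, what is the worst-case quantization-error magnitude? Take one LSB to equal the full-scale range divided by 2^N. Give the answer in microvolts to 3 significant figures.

24.4 µV

Full-scale range = 0.8 V − (-0.8 V) = 1.6 V.
6.02 N + 1.76 ≥ 87.6 gives N ≥ 14.259, so the minimum integer is 15.
One LSB is 1.6 V / 32768 = 48.828 µV.
Half an LSB is 24.4 µV.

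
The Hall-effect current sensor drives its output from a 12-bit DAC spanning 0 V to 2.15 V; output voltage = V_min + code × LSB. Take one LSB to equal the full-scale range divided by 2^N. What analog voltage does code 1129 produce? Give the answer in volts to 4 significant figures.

V_FS = 2.15 V. LSB = 2.15 V / 2^12.
V_out = V_min + code × LSB = 0 V + 1129 × 2.15 V / 4096
      = 0 V + 0.592615 V = 0.592615 V.

0.5926 V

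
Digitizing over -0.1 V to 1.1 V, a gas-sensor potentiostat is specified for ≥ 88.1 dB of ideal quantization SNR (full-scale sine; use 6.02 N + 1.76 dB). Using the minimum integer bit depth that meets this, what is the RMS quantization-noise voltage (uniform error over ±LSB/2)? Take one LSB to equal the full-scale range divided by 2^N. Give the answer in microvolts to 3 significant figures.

Span: 1.1 V − (-0.1 V) = 1.2 V.
6.02 N + 1.76 ≥ 88.1 gives N ≥ 14.342, so the minimum integer is 15.
One LSB is 1.2 V / 32768 = 36.621 µV.
σ_q = LSB/√12 = 36.621 µV/3.4641 = 10.6 µV.

10.6 µV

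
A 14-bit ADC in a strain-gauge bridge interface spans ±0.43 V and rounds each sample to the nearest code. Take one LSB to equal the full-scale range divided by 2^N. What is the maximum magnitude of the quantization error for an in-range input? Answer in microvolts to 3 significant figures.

The full-scale span is 0.43 − (-0.43) = 0.86 V.
LSB = 0.86 V / 2^14 = 52.490 µV.
Worst-case error for round-to-nearest is half an LSB: 26.2 µV.

26.2 µV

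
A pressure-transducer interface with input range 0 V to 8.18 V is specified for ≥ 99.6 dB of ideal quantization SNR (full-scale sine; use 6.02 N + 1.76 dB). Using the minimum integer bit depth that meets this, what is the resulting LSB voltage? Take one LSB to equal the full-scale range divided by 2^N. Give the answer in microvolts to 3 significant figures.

Full-scale range = 8.18 V.
Solving 6.02 N ≥ 99.6 − 1.76: N ≥ 16.252. Round up → N = 17.
Step size = 8.18/131072 V = 62.4 µV.

62.4 µV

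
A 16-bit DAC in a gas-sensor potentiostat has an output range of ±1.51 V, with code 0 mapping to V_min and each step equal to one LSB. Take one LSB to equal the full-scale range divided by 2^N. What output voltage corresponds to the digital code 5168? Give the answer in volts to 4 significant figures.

Span: 1.51 V − (-1.51 V) = 3.02 V. LSB = 3.02 V / 2^16.
Output = V_min + (5168/65536) × range = -1.51 + 0.0788574 × 3.02 V
      = -1.51 V + 0.238149 V = -1.27185 V.

-1.272 V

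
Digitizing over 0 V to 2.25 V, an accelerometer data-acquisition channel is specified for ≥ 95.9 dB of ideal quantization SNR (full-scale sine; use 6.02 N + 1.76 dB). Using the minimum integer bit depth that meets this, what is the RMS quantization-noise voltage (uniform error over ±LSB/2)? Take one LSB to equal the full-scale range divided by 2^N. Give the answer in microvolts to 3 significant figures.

9.91 µV

V_FS = 2.25 V.
N ≥ (95.9 − 1.76)/6.02 = 15.638 → N_min = 16.
LSB = 2.25 V ÷ 2^16 = 2.25/65536 V = 34.332 µV.
V_rms = LSB/√12 = 9.91 µV.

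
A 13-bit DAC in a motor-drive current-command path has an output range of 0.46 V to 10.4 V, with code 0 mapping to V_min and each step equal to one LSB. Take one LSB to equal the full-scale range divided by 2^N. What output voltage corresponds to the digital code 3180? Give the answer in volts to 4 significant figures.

4.319 V

Span: 10.4 V − (0.46 V) = 9.94 V. LSB = 9.94 V / 2^13.
Output = V_min + (3180/8192) × range = 0.46 + 0.388184 × 9.94 V
      = 0.46 V + 3.85854 V = 4.31854 V.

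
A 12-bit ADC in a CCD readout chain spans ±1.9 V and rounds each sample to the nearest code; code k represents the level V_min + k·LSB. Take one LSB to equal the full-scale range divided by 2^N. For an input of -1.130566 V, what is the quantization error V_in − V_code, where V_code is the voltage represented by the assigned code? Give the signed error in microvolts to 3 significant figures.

Range = 1.9 − (-1.9) = 3.8 V. LSB = 3.8 V / 2^12 ≈ 0.9277 mV.
Position in LSBs: (-1.130566 − (-1.9)) × 4096/3.8 = 829.3689; rounding gives k = 829.
V_code = -1.9 + (829/4096) × 3.8 = -1.130908203 V.
e = -1.130566 − (-1.130908203) = +342 µV.

+342 µV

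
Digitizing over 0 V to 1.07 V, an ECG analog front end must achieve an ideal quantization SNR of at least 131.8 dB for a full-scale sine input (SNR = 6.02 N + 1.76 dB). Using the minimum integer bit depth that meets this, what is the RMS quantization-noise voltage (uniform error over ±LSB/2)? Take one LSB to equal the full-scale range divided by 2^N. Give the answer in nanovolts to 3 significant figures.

Range is 1.07 V.
Required N = ⌈(131.8 − 1.76)/6.02⌉ = ⌈21.601⌉ = 22.
One LSB is 1.07 V / 4194304 = 255.11 nV.
RMS noise = LSB/√12 = 73.6 nV.

73.6 nV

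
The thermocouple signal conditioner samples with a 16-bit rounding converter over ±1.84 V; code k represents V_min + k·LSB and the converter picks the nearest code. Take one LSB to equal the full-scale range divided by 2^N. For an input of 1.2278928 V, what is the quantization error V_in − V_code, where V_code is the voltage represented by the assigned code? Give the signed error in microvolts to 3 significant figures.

+9.50 µV

Range = 1.84 − (-1.84) = 3.68 V. LSB = 3.68 V / 2^16 ≈ 56.15 µV.
(V_in − V_min)/LSB = (1.2278928 − (-1.84)) × 65536/3.68 = 54635.1692 → nearest code k = 54635.
V_code = V_min + k × range/2^16 = -1.84 + 54635 × 3.68/65536 = 1.2278833008 V.
Error = V_in − V_code = 1.2278928 − (1.2278833008) = +9.50 µV.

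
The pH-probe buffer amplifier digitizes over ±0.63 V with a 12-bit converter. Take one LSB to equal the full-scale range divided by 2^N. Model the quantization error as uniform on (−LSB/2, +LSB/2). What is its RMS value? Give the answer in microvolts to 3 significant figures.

Span: 0.63 V − (-0.63 V) = 1.26 V.
LSB = 1.26 V ÷ 2^12 = 1.26/4096 V = 307.62 µV.
V_rms = LSB/√12 = 307.62 µV / √12 = 88.8 µV.

88.8 µV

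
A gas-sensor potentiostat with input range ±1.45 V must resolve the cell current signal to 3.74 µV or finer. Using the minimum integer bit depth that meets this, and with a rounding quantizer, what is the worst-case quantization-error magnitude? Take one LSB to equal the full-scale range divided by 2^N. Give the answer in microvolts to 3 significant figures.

Range = 1.45 − (-1.45) = 2.9 V.
2.9 V / 3.74 µV = 775400. Since 2^19 = 524288 and 2^20 = 1048576, N = 20.
One LSB is 2.9 V / 1048576 = 2.7657 µV.
|e|_max = LSB/2 = 1.38 µV.

1.38 µV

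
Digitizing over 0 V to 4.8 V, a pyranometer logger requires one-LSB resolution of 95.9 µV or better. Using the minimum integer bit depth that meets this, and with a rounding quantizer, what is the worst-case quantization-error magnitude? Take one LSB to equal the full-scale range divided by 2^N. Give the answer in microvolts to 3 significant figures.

Full-scale range = 4.8 V.
Levels needed ≥ 4.8/95.9 µV = 50050. 2^16 = 65536 suffices, so N_min = 16.
Step size = 4.8/65536 V = 73.242 µV.
Max error for round-to-nearest is LSB/2 = 36.6 µV.

36.6 µV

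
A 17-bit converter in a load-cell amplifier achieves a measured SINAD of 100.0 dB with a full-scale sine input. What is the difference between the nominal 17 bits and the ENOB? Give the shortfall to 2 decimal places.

0.68 bits

Effective bits = (100.0 − 1.76)/6.02 = 16.3189.
Shortfall = 17 − 16.3189 = 0.6811 bits.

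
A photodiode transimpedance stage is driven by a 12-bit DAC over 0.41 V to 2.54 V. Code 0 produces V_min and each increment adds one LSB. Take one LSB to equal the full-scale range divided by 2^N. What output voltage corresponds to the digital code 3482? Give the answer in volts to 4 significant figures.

2.221 V

Range = 2.54 − (0.41) = 2.13 V. LSB = 2.13 V / 2^12.
V_out = 0.41 + 3482 × (2.13/4096) V
      = 0.41 + 1.81071 = 2.22071 V.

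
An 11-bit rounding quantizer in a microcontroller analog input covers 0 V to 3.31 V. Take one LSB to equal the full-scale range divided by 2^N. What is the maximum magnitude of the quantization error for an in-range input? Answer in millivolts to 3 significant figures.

0.808 mV

Span = 3.31 V.
One LSB is 3.31 V / 2048 = 1.6162 mV.
Worst-case error for round-to-nearest is half an LSB: 0.808 mV.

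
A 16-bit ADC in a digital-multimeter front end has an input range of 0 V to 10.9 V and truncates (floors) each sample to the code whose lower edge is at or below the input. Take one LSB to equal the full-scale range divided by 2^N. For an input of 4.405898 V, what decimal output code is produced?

Full-scale range = 10.9 V. LSB = 10.9 V / 2^16 ≈ 166.3 µV.
code = ⌊(V_in − V_min)/LSB⌋ = ⌊(V_in − V_min) × 2^16 / range⌋
     = ⌊(4.405898 − (0)) × 65536 / 10.9⌋ = ⌊4.405898 × 65536/10.9⌋
     = ⌊26490.361⌋ = 26490.

26490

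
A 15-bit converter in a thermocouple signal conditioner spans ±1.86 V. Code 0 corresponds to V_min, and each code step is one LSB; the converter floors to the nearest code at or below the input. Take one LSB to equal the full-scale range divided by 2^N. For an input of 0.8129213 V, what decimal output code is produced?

23544

The full-scale span is 1.86 − (-1.86) = 3.72 V. LSB = 3.72 V / 2^15 ≈ 113.5 µV.
V_in − V_min = 0.8129213 − (-1.86) = 2.6729213 V.
Divide by LSB: 2.6729213 × 32768/3.72 = 23544.7003.
Truncating gives code 23544.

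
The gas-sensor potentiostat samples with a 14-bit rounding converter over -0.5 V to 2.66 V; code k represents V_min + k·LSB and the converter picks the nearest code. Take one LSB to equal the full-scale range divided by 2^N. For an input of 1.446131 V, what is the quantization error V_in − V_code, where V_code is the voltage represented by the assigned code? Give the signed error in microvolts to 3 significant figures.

+61.7 µV

The full-scale span is 2.66 − (-0.5) = 3.16 V. LSB = 3.16 V / 2^14 ≈ 192.9 µV.
(1.446131 − (-0.5)) / LSB = 1.946131 × 16384/3.16 = 10090.3197. Nearest integer: k = 10090.
V_code = V_min + k × range/2^14 = -0.5 + 10090 × 3.16/16384 = 1.4460693359 V.
e = 1.446131 − (1.4460693359) = +61.7 µV.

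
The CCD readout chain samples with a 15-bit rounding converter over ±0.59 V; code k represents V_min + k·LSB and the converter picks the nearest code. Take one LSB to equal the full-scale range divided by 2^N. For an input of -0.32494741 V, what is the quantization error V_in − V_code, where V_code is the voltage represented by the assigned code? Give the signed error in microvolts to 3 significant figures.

+13.5 µV

Range = 0.59 − (-0.59) = 1.18 V. LSB = 1.18 V / 2^15 ≈ 36.01 µV.
Position in LSBs: (-0.32494741 − (-0.59)) × 32768/1.18 = 7360.3757; rounding gives k = 7360.
Reconstructed level: -0.59 + 7360 × 1.18/32768 V = -0.32496093750 V.
e = -0.32494741 − (-0.32496093750) = +13.5 µV.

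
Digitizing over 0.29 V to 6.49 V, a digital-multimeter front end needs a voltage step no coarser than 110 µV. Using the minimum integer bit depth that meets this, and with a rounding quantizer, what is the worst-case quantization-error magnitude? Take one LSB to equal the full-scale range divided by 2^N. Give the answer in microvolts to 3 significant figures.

47.3 µV

The full-scale span is 6.49 − (0.29) = 6.2 V.
Need 2^N ≥ 6.2 V / 110 µV = 56360 → N_min = 16.
Step size = 6.2/65536 V = 94.604 µV.
|e|_max = LSB/2 = 47.3 µV.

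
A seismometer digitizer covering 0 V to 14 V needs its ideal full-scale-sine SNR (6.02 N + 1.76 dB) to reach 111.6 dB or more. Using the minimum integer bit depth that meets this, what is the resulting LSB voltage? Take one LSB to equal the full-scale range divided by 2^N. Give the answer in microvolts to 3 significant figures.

Full-scale range = 14 V.
Solving 6.02 N ≥ 111.6 − 1.76: N ≥ 18.246. Round up → N = 19.
One LSB is 14 V / 524288 = 26.7 µV.

26.7 µV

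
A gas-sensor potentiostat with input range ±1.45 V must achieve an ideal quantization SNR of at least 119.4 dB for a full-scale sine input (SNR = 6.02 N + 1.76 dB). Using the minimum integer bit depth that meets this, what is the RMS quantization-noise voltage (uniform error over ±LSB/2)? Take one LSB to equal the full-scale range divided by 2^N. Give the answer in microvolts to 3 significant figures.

0.798 µV

Full-scale range = 1.45 V − (-1.45 V) = 2.9 V.
6.02 N + 1.76 ≥ 119.4 gives N ≥ 19.542, so the minimum integer is 20.
LSB = 2.9 V ÷ 2^20 = 2.9/1048576 V = 2.7657 µV.
V_rms = LSB/√12 = 0.798 µV.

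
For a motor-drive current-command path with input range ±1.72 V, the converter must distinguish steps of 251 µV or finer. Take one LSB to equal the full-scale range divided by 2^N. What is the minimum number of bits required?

Span: 1.72 V − (-1.72 V) = 3.44 V.
3.44 V / 251 µV = 13710. Since 2^13 = 8192 and 2^14 = 16384, N = 14.

14 bits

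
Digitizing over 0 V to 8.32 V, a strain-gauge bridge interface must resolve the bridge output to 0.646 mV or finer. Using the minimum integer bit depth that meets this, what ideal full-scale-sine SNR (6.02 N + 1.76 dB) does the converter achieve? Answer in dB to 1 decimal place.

86.0 dB

Range is 8.32 V.
8.32 V / 0.646 mV = 12880. Since 2^13 = 8192 and 2^14 = 16384, N = 14.
6.02(14) + 1.76 = 86.04 dB.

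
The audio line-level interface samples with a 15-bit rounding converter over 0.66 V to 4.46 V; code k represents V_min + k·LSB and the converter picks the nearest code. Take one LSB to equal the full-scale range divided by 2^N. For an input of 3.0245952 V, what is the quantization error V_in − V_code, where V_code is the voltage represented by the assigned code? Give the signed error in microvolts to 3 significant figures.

+32.2 µV

Range = 4.46 − (0.66) = 3.8 V. LSB = 3.8 V / 2^15 ≈ 116.0 µV.
(V_in − V_min)/LSB = (3.0245952 − (0.66)) × 32768/3.8 = 20390.2778 → nearest code k = 20390.
V_code = 0.66 + (20390/32768) × 3.8 = 3.0245629883 V.
e = 3.0245952 − (3.0245629883) = +32.2 µV.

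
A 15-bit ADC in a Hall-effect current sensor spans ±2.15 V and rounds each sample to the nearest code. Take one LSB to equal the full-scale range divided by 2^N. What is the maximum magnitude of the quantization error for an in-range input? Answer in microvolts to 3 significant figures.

65.6 µV

Full-scale range = 2.15 V − (-2.15 V) = 4.3 V.
Step size = 4.3/32768 V = 131.23 µV.
Worst-case error for round-to-nearest is half an LSB: 65.6 µV.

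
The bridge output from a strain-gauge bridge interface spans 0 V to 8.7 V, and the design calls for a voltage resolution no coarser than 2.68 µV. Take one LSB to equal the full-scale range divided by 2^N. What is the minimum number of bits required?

22 bits

V_FS = 8.7 V.
8.7 V / 2.68 µV = 3.246e6. Since 2^21 = 2097152 and 2^22 = 4194304, N = 22.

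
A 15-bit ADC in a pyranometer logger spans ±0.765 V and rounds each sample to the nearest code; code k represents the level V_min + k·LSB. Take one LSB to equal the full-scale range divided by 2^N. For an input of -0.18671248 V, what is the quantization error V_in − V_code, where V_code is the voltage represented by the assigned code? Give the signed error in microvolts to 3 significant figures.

Full-scale range = 0.765 V − (-0.765 V) = 1.53 V. LSB = 1.53 V / 2^15 ≈ 46.69 µV.
(V_in − V_min)/LSB = (-0.18671248 − (-0.765)) × 32768/1.53 = 12385.1800 → nearest code k = 12385.
Reconstructed level: -0.765 + 12385 × 1.53/32768 V = -0.18672088623 V.
Error = V_in − V_code = -0.18671248 − (-0.18672088623) = +8.41 µV.

+8.41 µV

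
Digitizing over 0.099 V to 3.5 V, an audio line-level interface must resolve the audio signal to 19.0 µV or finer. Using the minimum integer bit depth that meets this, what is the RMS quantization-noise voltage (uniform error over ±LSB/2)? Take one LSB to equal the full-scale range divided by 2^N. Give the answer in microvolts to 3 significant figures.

3.75 µV

The full-scale span is 3.5 − (0.099) = 3.401 V.
3.401 V / 19.0 µV = 179000. Since 2^17 = 131072 and 2^18 = 262144, N = 18.
LSB = 3.401 V / 2^18 = 12.974 µV.
σ_q = LSB/√12 = 12.974 µV/3.4641 = 3.75 µV.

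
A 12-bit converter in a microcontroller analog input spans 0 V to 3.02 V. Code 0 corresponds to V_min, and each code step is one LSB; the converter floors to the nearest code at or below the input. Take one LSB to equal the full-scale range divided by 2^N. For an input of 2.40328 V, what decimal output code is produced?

3259

V_FS = 3.02 V. LSB = 3.02 V / 2^12 ≈ 0.7373 mV.
(V_in − V_min) × 2^12/range = (2.40328 − (0)) × 4096/3.02 = 3259.548.
Floor → code = 3259.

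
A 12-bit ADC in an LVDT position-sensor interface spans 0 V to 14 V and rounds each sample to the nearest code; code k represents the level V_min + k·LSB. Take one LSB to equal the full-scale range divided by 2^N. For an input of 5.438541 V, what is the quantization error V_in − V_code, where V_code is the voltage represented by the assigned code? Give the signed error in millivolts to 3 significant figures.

+0.553 mV

V_FS = 14 V. LSB = 14 V / 2^12 ≈ 3.418 mV.
(V_in − V_min)/LSB = (5.438541 − (0)) × 4096/14 = 1591.1617 → nearest code k = 1591.
V_code = V_min + k × range/2^12 = 0 + 1591 × 14/4096 = 5.437988281 V.
Error = V_in − V_code = 5.438541 − (5.437988281) = +0.553 mV.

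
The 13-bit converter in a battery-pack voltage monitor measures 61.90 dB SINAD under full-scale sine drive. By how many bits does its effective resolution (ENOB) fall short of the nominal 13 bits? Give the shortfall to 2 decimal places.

Effective bits = (61.90 − 1.76)/6.02 = 9.9900.
Shortfall = 13 − 9.9900 = 3.0100 bits.

3.01 bits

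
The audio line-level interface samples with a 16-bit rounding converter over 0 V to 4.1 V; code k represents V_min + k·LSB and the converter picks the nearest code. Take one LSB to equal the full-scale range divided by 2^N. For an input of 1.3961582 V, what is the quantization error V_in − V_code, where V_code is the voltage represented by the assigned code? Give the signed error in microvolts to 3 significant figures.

−16.4 µV

Span = 4.1 V. LSB = 4.1 V / 2^16 ≈ 62.56 µV.
(1.3961582 − (0)) / LSB = 1.3961582 × 65536/4.1 = 22316.7375. Nearest integer: k = 22317.
V_code = 0 + (22317/65536) × 4.1 = 1.3961746216 V.
Error = V_in − V_code = 1.3961582 − (1.3961746216) = −16.4 µV.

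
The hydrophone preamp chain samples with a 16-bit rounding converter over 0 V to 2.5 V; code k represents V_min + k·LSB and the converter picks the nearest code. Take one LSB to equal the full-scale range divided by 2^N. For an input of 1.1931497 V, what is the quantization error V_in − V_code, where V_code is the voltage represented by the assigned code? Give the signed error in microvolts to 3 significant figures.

V_FS = 2.5 V. LSB = 2.5 V / 2^16 ≈ 38.15 µV.
(1.1931497 − (0)) / LSB = 1.1931497 × 65536/2.5 = 31277.7035. Nearest integer: k = 31278.
V_code = V_min + k × range/2^16 = 0 + 31278 × 2.5/65536 = 1.1931610107 V.
e = 1.1931497 − (1.1931610107) = −11.3 µV.

−11.3 µV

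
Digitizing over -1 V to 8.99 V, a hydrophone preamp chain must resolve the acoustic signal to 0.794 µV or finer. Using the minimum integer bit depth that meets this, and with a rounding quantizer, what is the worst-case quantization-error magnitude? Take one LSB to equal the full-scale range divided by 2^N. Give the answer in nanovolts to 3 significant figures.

The full-scale span is 8.99 − (-1) = 9.99 V.
Levels needed ≥ 9.99/0.794 µV = 1.258e7. 2^24 = 16777216 suffices, so N_min = 24.
One LSB is 9.99 V / 16777216 = 0.59545 µV.
Max error for round-to-nearest is LSB/2 = 298 nV.

298 nV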